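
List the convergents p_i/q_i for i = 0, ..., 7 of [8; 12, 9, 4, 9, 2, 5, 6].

Using the convergent recurrence p_i = a_i*p_{i-1} + p_{i-2}, q_i = a_i*q_{i-1} + q_{i-2} with p_{-2}=0, p_{-1}=1, q_{-2}=1, q_{-1}=0:
  i=0: a_0=8, p_0 = 8*1 + 0 = 8, q_0 = 8*0 + 1 = 1.
  i=1: a_1=12, p_1 = 12*8 + 1 = 97, q_1 = 12*1 + 0 = 12.
  i=2: a_2=9, p_2 = 9*97 + 8 = 881, q_2 = 9*12 + 1 = 109.
  i=3: a_3=4, p_3 = 4*881 + 97 = 3621, q_3 = 4*109 + 12 = 448.
  i=4: a_4=9, p_4 = 9*3621 + 881 = 33470, q_4 = 9*448 + 109 = 4141.
  i=5: a_5=2, p_5 = 2*33470 + 3621 = 70561, q_5 = 2*4141 + 448 = 8730.
  i=6: a_6=5, p_6 = 5*70561 + 33470 = 386275, q_6 = 5*8730 + 4141 = 47791.
  i=7: a_7=6, p_7 = 6*386275 + 70561 = 2388211, q_7 = 6*47791 + 8730 = 295476.

8/1, 97/12, 881/109, 3621/448, 33470/4141, 70561/8730, 386275/47791, 2388211/295476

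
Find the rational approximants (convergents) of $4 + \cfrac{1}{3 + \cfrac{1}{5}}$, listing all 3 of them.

Using the convergent recurrence p_i = a_i*p_{i-1} + p_{i-2}, q_i = a_i*q_{i-1} + q_{i-2} with p_{-2}=0, p_{-1}=1, q_{-2}=1, q_{-1}=0:
  i=0: a_0=4, p_0 = 4*1 + 0 = 4, q_0 = 4*0 + 1 = 1.
  i=1: a_1=3, p_1 = 3*4 + 1 = 13, q_1 = 3*1 + 0 = 3.
  i=2: a_2=5, p_2 = 5*13 + 4 = 69, q_2 = 5*3 + 1 = 16.

4/1, 13/3, 69/16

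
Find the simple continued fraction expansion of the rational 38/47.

[0; 1, 4, 4, 2]

Run the Euclidean algorithm on 38 and 47; the successive quotients are the partial quotients a_0, a_1, ... (each step inverts the fractional part left over by the previous one):
  38 = 0*47 + 38, so a_0 = 0.
  47 = 1*38 + 9, so a_1 = 1.
  38 = 4*9 + 2, so a_2 = 4.
  9 = 4*2 + 1, so a_3 = 4.
  2 = 2*1 + 0, so a_4 = 2.
The remainder reaches 0 after 5 divisions, so the expansion has 5 partial quotients, read off in order.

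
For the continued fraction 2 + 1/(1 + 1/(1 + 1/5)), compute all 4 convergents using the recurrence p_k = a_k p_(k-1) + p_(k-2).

Using the convergent recurrence p_i = a_i*p_{i-1} + p_{i-2}, q_i = a_i*q_{i-1} + q_{i-2} with p_{-2}=0, p_{-1}=1, q_{-2}=1, q_{-1}=0:
  i=0: a_0=2, p_0 = 2*1 + 0 = 2, q_0 = 2*0 + 1 = 1.
  i=1: a_1=1, p_1 = 1*2 + 1 = 3, q_1 = 1*1 + 0 = 1.
  i=2: a_2=1, p_2 = 1*3 + 2 = 5, q_2 = 1*1 + 1 = 2.
  i=3: a_3=5, p_3 = 5*5 + 3 = 28, q_3 = 5*2 + 1 = 11.

2/1, 3/1, 5/2, 28/11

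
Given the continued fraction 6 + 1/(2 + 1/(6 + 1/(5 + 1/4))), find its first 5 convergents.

6/1, 13/2, 84/13, 433/67, 1816/281

Using the convergent recurrence p_i = a_i*p_{i-1} + p_{i-2}, q_i = a_i*q_{i-1} + q_{i-2} with p_{-2}=0, p_{-1}=1, q_{-2}=1, q_{-1}=0:
  i=0: a_0=6, p_0 = 6*1 + 0 = 6, q_0 = 6*0 + 1 = 1.
  i=1: a_1=2, p_1 = 2*6 + 1 = 13, q_1 = 2*1 + 0 = 2.
  i=2: a_2=6, p_2 = 6*13 + 6 = 84, q_2 = 6*2 + 1 = 13.
  i=3: a_3=5, p_3 = 5*84 + 13 = 433, q_3 = 5*13 + 2 = 67.
  i=4: a_4=4, p_4 = 4*433 + 84 = 1816, q_4 = 4*67 + 13 = 281.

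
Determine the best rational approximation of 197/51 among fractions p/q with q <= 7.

27/7

Expand x = 197/51 as a continued fraction with the Euclidean algorithm:
  197 = 3*51 + 44, so a_0 = 3.
  51 = 1*44 + 7, so a_1 = 1.
  44 = 6*7 + 2, so a_2 = 6.
  7 = 3*2 + 1, so a_3 = 3.
  2 = 2*1 + 0, so a_4 = 2.
so x = [3; 1, 6, 3, 2].
Convergents (p_i = a_i*p_{i-1} + p_{i-2}, q_i = a_i*q_{i-1} + q_{i-2} with p_{-2}=0, p_{-1}=1, q_{-2}=1, q_{-1}=0), until the denominator exceeds 7:
  i=0: a_0=3, p_0 = 3*1 + 0 = 3, q_0 = 3*0 + 1 = 1.
  i=1: a_1=1, p_1 = 1*3 + 1 = 4, q_1 = 1*1 + 0 = 1.
  i=2: a_2=6, p_2 = 6*4 + 3 = 27, q_2 = 6*1 + 1 = 7.
  i=3: a_3=3, p_3 = 3*27 + 4 = 85, q_3 = 3*7 + 1 = 22.
q_3 = 22 > 7, so the last convergent with denominator <= 7 is p_2/q_2 = 27/7.
The closest fraction with denominator <= 7 is either p_2/q_2 or the intermediate fraction (k*p_2 + p_1)/(k*q_2 + q_1) with the largest k >= 1 whose denominator stays <= 7; these approach x as k grows, and every other convergent or intermediate fraction in range is farther away.
Largest k: floor((7 - q_1)/q_2) = floor((7 - 1)/7) = 0.
Since k = 0, no intermediate fraction beyond p_2/q_2 has denominator <= 7, so the convergent 27/7 is the closest (its error is |197*7 - 27*51|/(51*7) = 2/357).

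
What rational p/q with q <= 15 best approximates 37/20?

Expand x = 37/20 as a continued fraction with the Euclidean algorithm:
  37 = 1*20 + 17, so a_0 = 1.
  20 = 1*17 + 3, so a_1 = 1.
  17 = 5*3 + 2, so a_2 = 5.
  3 = 1*2 + 1, so a_3 = 1.
  2 = 2*1 + 0, so a_4 = 2.
so x = [1; 1, 5, 1, 2].
Convergents (p_i = a_i*p_{i-1} + p_{i-2}, q_i = a_i*q_{i-1} + q_{i-2} with p_{-2}=0, p_{-1}=1, q_{-2}=1, q_{-1}=0), until the denominator exceeds 15:
  i=0: a_0=1, p_0 = 1*1 + 0 = 1, q_0 = 1*0 + 1 = 1.
  i=1: a_1=1, p_1 = 1*1 + 1 = 2, q_1 = 1*1 + 0 = 1.
  i=2: a_2=5, p_2 = 5*2 + 1 = 11, q_2 = 5*1 + 1 = 6.
  i=3: a_3=1, p_3 = 1*11 + 2 = 13, q_3 = 1*6 + 1 = 7.
  i=4: a_4=2, p_4 = 2*13 + 11 = 37, q_4 = 2*7 + 6 = 20.
q_4 = 20 > 15, so the last convergent with denominator <= 15 is p_3/q_3 = 13/7.
The closest fraction with denominator <= 15 is either p_3/q_3 or the intermediate fraction (k*p_3 + p_2)/(k*q_3 + q_2) with the largest k >= 1 whose denominator stays <= 15; these approach x as k grows, and every other convergent or intermediate fraction in range is farther away.
Largest k: floor((15 - q_2)/q_3) = floor((15 - 6)/7) = 1.
That gives (1*13 + 11)/(1*7 + 6) = 24/13.
Compare the errors: |x - 13/7| = |37*7 - 13*20|/(20*7) = 1/140, and |x - 24/13| = |37*13 - 24*20|/(20*13) = 1/260.
Cross-multiplying, 1*140 = 140 < 260 = 1*260, so 1/260 is smaller: the intermediate fraction 24/13 is closer to x than 13/7.

24/13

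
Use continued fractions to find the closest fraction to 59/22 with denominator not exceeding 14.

Expand x = 59/22 as a continued fraction with the Euclidean algorithm:
  59 = 2*22 + 15, so a_0 = 2.
  22 = 1*15 + 7, so a_1 = 1.
  15 = 2*7 + 1, so a_2 = 2.
  7 = 7*1 + 0, so a_3 = 7.
so x = [2; 1, 2, 7].
Convergents (p_i = a_i*p_{i-1} + p_{i-2}, q_i = a_i*q_{i-1} + q_{i-2} with p_{-2}=0, p_{-1}=1, q_{-2}=1, q_{-1}=0), until the denominator exceeds 14:
  i=0: a_0=2, p_0 = 2*1 + 0 = 2, q_0 = 2*0 + 1 = 1.
  i=1: a_1=1, p_1 = 1*2 + 1 = 3, q_1 = 1*1 + 0 = 1.
  i=2: a_2=2, p_2 = 2*3 + 2 = 8, q_2 = 2*1 + 1 = 3.
  i=3: a_3=7, p_3 = 7*8 + 3 = 59, q_3 = 7*3 + 1 = 22.
q_3 = 22 > 14, so the last convergent with denominator <= 14 is p_2/q_2 = 8/3.
The closest fraction with denominator <= 14 is either p_2/q_2 or the intermediate fraction (k*p_2 + p_1)/(k*q_2 + q_1) with the largest k >= 1 whose denominator stays <= 14; these approach x as k grows, and every other convergent or intermediate fraction in range is farther away.
Largest k: floor((14 - q_1)/q_2) = floor((14 - 1)/3) = 4.
That gives (4*8 + 3)/(4*3 + 1) = 35/13.
Compare the errors: |x - 8/3| = |59*3 - 8*22|/(22*3) = 1/66, and |x - 35/13| = |59*13 - 35*22|/(22*13) = 3/286.
Cross-multiplying, 3*66 = 198 < 286 = 1*286, so 3/286 is smaller: the intermediate fraction 35/13 is closer to x than 8/3.

35/13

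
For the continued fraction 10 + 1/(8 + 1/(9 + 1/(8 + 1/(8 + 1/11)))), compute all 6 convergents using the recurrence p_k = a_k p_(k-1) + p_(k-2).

10/1, 81/8, 739/73, 5993/592, 48683/4809, 541506/53491

Using the convergent recurrence p_i = a_i*p_{i-1} + p_{i-2}, q_i = a_i*q_{i-1} + q_{i-2} with p_{-2}=0, p_{-1}=1, q_{-2}=1, q_{-1}=0:
  i=0: a_0=10, p_0 = 10*1 + 0 = 10, q_0 = 10*0 + 1 = 1.
  i=1: a_1=8, p_1 = 8*10 + 1 = 81, q_1 = 8*1 + 0 = 8.
  i=2: a_2=9, p_2 = 9*81 + 10 = 739, q_2 = 9*8 + 1 = 73.
  i=3: a_3=8, p_3 = 8*739 + 81 = 5993, q_3 = 8*73 + 8 = 592.
  i=4: a_4=8, p_4 = 8*5993 + 739 = 48683, q_4 = 8*592 + 73 = 4809.
  i=5: a_5=11, p_5 = 11*48683 + 5993 = 541506, q_5 = 11*4809 + 592 = 53491.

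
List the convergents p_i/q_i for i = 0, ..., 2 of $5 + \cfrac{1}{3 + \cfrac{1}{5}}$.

Using the convergent recurrence p_i = a_i*p_{i-1} + p_{i-2}, q_i = a_i*q_{i-1} + q_{i-2} with p_{-2}=0, p_{-1}=1, q_{-2}=1, q_{-1}=0:
  i=0: a_0=5, p_0 = 5*1 + 0 = 5, q_0 = 5*0 + 1 = 1.
  i=1: a_1=3, p_1 = 3*5 + 1 = 16, q_1 = 3*1 + 0 = 3.
  i=2: a_2=5, p_2 = 5*16 + 5 = 85, q_2 = 5*3 + 1 = 16.

5/1, 16/3, 85/16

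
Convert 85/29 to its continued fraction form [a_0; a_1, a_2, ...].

[2; 1, 13, 2]

Run the Euclidean algorithm on 85 and 29; the successive quotients are the partial quotients a_0, a_1, ... (each step inverts the fractional part left over by the previous one):
  85 = 2*29 + 27, so a_0 = 2.
  29 = 1*27 + 2, so a_1 = 1.
  27 = 13*2 + 1, so a_2 = 13.
  2 = 2*1 + 0, so a_3 = 2.
The remainder reaches 0 after 4 divisions, so the expansion has 4 partial quotients, read off in order.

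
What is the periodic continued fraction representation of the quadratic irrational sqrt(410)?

[20; (4, 40)]

Write x_i = (sqrt(410) + m_i)/d_i with (m_0, d_0) = (0, 1). a_0 = floor(sqrt(410)) = 20, since 20^2 = 400 <= 410 < 441 = 21^2.
Iterate m_{i+1} = d_i*a_i - m_i, d_{i+1} = (410 - m_{i+1}^2)/d_i, a_{i+1} = floor((a_0 + m_{i+1})/d_{i+1}):
  m_1 = 1*20 - 0 = 20, d_1 = (410 - 20^2)/1 = 10/1 = 10, a_1 = floor((20 + 20)/10) = 4.
  m_2 = 10*4 - 20 = 20, d_2 = (410 - 20^2)/10 = 10/10 = 1, a_2 = floor((20 + 20)/1) = 40.
  m_3 = 1*40 - 20 = 20, d_3 = (410 - 20^2)/1 = 10/1 = 10: (m_3, d_3) = (m_1, d_1) = (20, 10), so from here the quotients repeat a_1, a_2; the period length is 2.
Hence the expansion of sqrt(410) is a_0 = 20 followed by the repeating block 4, 40 (period 2).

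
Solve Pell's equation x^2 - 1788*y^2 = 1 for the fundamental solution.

First expand sqrt(1788) as a continued fraction. With x_i = (sqrt(1788) + m_i)/d_i and (m_0, d_0) = (0, 1): a_0 = floor(sqrt(1788)) = 42, since 42^2 = 1764 <= 1788 < 1849 = 43^2.
Iterate m_{i+1} = d_i*a_i - m_i, d_{i+1} = (1788 - m_{i+1}^2)/d_i, a_{i+1} = floor((a_0 + m_{i+1})/d_{i+1}):
  m_1 = 1*42 - 0 = 42, d_1 = (1788 - 42^2)/1 = 24/1 = 24, a_1 = floor((42 + 42)/24) = 3.
  m_2 = 24*3 - 42 = 30, d_2 = (1788 - 30^2)/24 = 888/24 = 37, a_2 = floor((42 + 30)/37) = 1.
  m_3 = 37*1 - 30 = 7, d_3 = (1788 - 7^2)/37 = 1739/37 = 47, a_3 = floor((42 + 7)/47) = 1.
  m_4 = 47*1 - 7 = 40, d_4 = (1788 - 40^2)/47 = 188/47 = 4, a_4 = floor((42 + 40)/4) = 20.
  m_5 = 4*20 - 40 = 40, d_5 = (1788 - 40^2)/4 = 188/4 = 47, a_5 = floor((42 + 40)/47) = 1.
  m_6 = 47*1 - 40 = 7, d_6 = (1788 - 7^2)/47 = 1739/47 = 37, a_6 = floor((42 + 7)/37) = 1.
  m_7 = 37*1 - 7 = 30, d_7 = (1788 - 30^2)/37 = 888/37 = 24, a_7 = floor((42 + 30)/24) = 3.
  m_8 = 24*3 - 30 = 42, d_8 = (1788 - 42^2)/24 = 24/24 = 1, a_8 = floor((42 + 42)/1) = 84.
  m_9 = 1*84 - 42 = 42, d_9 = (1788 - 42^2)/1 = 24/1 = 24: (m_9, d_9) = (m_1, d_1) = (42, 24), so from here the quotients repeat a_1, ..., a_8; the period length is 8.
So sqrt(1788) = [42; (3, 1, 1, 20, 1, 1, 3, 84)] with period length k = 8.
k is even, so the fundamental solution of x^2 - 1788y^2 = 1 is (p_{k-1}, q_{k-1}) = (p_7, q_7); compute convergents through index 7.
Convergents (p_i = a_i*p_{i-1} + p_{i-2}, q_i = a_i*q_{i-1} + q_{i-2} with p_{-2}=0, p_{-1}=1, q_{-2}=1, q_{-1}=0):
  i=0: a_0=42, p_0 = 42*1 + 0 = 42, q_0 = 42*0 + 1 = 1.
  i=1: a_1=3, p_1 = 3*42 + 1 = 127, q_1 = 3*1 + 0 = 3.
  i=2: a_2=1, p_2 = 1*127 + 42 = 169, q_2 = 1*3 + 1 = 4.
  i=3: a_3=1, p_3 = 1*169 + 127 = 296, q_3 = 1*4 + 3 = 7.
  i=4: a_4=20, p_4 = 20*296 + 169 = 6089, q_4 = 20*7 + 4 = 144.
  i=5: a_5=1, p_5 = 1*6089 + 296 = 6385, q_5 = 1*144 + 7 = 151.
  i=6: a_6=1, p_6 = 1*6385 + 6089 = 12474, q_6 = 1*151 + 144 = 295.
  i=7: a_7=3, p_7 = 3*12474 + 6385 = 43807, q_7 = 3*295 + 151 = 1036.
Check: 43807^2 - 1788*1036^2 = 1919053249 - 1919053248 = 1, so (x, y) = (43807, 1036) solves the equation, and by the theorem it is the least positive solution.

(x, y) = (43807, 1036)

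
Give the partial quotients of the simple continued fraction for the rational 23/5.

Run the Euclidean algorithm on 23 and 5; the successive quotients are the partial quotients a_0, a_1, ... (each step inverts the fractional part left over by the previous one):
  23 = 4*5 + 3, so a_0 = 4.
  5 = 1*3 + 2, so a_1 = 1.
  3 = 1*2 + 1, so a_2 = 1.
  2 = 2*1 + 0, so a_3 = 2.
The remainder reaches 0 after 4 divisions, so the expansion has 4 partial quotients, read off in order.

[4; 1, 1, 2]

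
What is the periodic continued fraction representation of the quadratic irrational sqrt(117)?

Write x_i = (sqrt(117) + m_i)/d_i with (m_0, d_0) = (0, 1). a_0 = floor(sqrt(117)) = 10, since 10^2 = 100 <= 117 < 121 = 11^2.
Iterate m_{i+1} = d_i*a_i - m_i, d_{i+1} = (117 - m_{i+1}^2)/d_i, a_{i+1} = floor((a_0 + m_{i+1})/d_{i+1}):
  m_1 = 1*10 - 0 = 10, d_1 = (117 - 10^2)/1 = 17/1 = 17, a_1 = floor((10 + 10)/17) = 1.
  m_2 = 17*1 - 10 = 7, d_2 = (117 - 7^2)/17 = 68/17 = 4, a_2 = floor((10 + 7)/4) = 4.
  m_3 = 4*4 - 7 = 9, d_3 = (117 - 9^2)/4 = 36/4 = 9, a_3 = floor((10 + 9)/9) = 2.
  m_4 = 9*2 - 9 = 9, d_4 = (117 - 9^2)/9 = 36/9 = 4, a_4 = floor((10 + 9)/4) = 4.
  m_5 = 4*4 - 9 = 7, d_5 = (117 - 7^2)/4 = 68/4 = 17, a_5 = floor((10 + 7)/17) = 1.
  m_6 = 17*1 - 7 = 10, d_6 = (117 - 10^2)/17 = 17/17 = 1, a_6 = floor((10 + 10)/1) = 20.
  m_7 = 1*20 - 10 = 10, d_7 = (117 - 10^2)/1 = 17/1 = 17: (m_7, d_7) = (m_1, d_1) = (10, 17), so from here the quotients repeat a_1, ..., a_6; the period length is 6.
Hence the expansion of sqrt(117) is a_0 = 10 followed by the repeating block 1, 4, 2, 4, 1, 20 (period 6).

[10; (1, 4, 2, 4, 1, 20)]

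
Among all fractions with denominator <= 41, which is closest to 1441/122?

437/37

Expand x = 1441/122 as a continued fraction with the Euclidean algorithm:
  1441 = 11*122 + 99, so a_0 = 11.
  122 = 1*99 + 23, so a_1 = 1.
  99 = 4*23 + 7, so a_2 = 4.
  23 = 3*7 + 2, so a_3 = 3.
  7 = 3*2 + 1, so a_4 = 3.
  2 = 2*1 + 0, so a_5 = 2.
so x = [11; 1, 4, 3, 3, 2].
Convergents (p_i = a_i*p_{i-1} + p_{i-2}, q_i = a_i*q_{i-1} + q_{i-2} with p_{-2}=0, p_{-1}=1, q_{-2}=1, q_{-1}=0), until the denominator exceeds 41:
  i=0: a_0=11, p_0 = 11*1 + 0 = 11, q_0 = 11*0 + 1 = 1.
  i=1: a_1=1, p_1 = 1*11 + 1 = 12, q_1 = 1*1 + 0 = 1.
  i=2: a_2=4, p_2 = 4*12 + 11 = 59, q_2 = 4*1 + 1 = 5.
  i=3: a_3=3, p_3 = 3*59 + 12 = 189, q_3 = 3*5 + 1 = 16.
  i=4: a_4=3, p_4 = 3*189 + 59 = 626, q_4 = 3*16 + 5 = 53.
q_4 = 53 > 41, so the last convergent with denominator <= 41 is p_3/q_3 = 189/16.
The closest fraction with denominator <= 41 is either p_3/q_3 or the intermediate fraction (k*p_3 + p_2)/(k*q_3 + q_2) with the largest k >= 1 whose denominator stays <= 41; these approach x as k grows, and every other convergent or intermediate fraction in range is farther away.
Largest k: floor((41 - q_2)/q_3) = floor((41 - 5)/16) = 2.
That gives (2*189 + 59)/(2*16 + 5) = 437/37.
Compare the errors: |x - 189/16| = |1441*16 - 189*122|/(122*16) = 2/1952, and |x - 437/37| = |1441*37 - 437*122|/(122*37) = 3/4514.
Cross-multiplying, 3*1952 = 5856 < 9028 = 2*4514, so 3/4514 is smaller: the intermediate fraction 437/37 is closer to x than 189/16.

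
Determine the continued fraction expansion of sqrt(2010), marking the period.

Write x_i = (sqrt(2010) + m_i)/d_i with (m_0, d_0) = (0, 1). a_0 = floor(sqrt(2010)) = 44, since 44^2 = 1936 <= 2010 < 2025 = 45^2.
Iterate m_{i+1} = d_i*a_i - m_i, d_{i+1} = (2010 - m_{i+1}^2)/d_i, a_{i+1} = floor((a_0 + m_{i+1})/d_{i+1}):
  m_1 = 1*44 - 0 = 44, d_1 = (2010 - 44^2)/1 = 74/1 = 74, a_1 = floor((44 + 44)/74) = 1.
  m_2 = 74*1 - 44 = 30, d_2 = (2010 - 30^2)/74 = 1110/74 = 15, a_2 = floor((44 + 30)/15) = 4.
  m_3 = 15*4 - 30 = 30, d_3 = (2010 - 30^2)/15 = 1110/15 = 74, a_3 = floor((44 + 30)/74) = 1.
  m_4 = 74*1 - 30 = 44, d_4 = (2010 - 44^2)/74 = 74/74 = 1, a_4 = floor((44 + 44)/1) = 88.
  m_5 = 1*88 - 44 = 44, d_5 = (2010 - 44^2)/1 = 74/1 = 74: (m_5, d_5) = (m_1, d_1) = (44, 74), so from here the quotients repeat a_1, ..., a_4; the period length is 4.
Hence the expansion of sqrt(2010) is a_0 = 44 followed by the repeating block 1, 4, 1, 88 (period 4).

[44; (1, 4, 1, 88)]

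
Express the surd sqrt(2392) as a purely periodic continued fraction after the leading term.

Write x_i = (sqrt(2392) + m_i)/d_i with (m_0, d_0) = (0, 1). a_0 = floor(sqrt(2392)) = 48, since 48^2 = 2304 <= 2392 < 2401 = 49^2.
Iterate m_{i+1} = d_i*a_i - m_i, d_{i+1} = (2392 - m_{i+1}^2)/d_i, a_{i+1} = floor((a_0 + m_{i+1})/d_{i+1}):
  m_1 = 1*48 - 0 = 48, d_1 = (2392 - 48^2)/1 = 88/1 = 88, a_1 = floor((48 + 48)/88) = 1.
  m_2 = 88*1 - 48 = 40, d_2 = (2392 - 40^2)/88 = 792/88 = 9, a_2 = floor((48 + 40)/9) = 9.
  m_3 = 9*9 - 40 = 41, d_3 = (2392 - 41^2)/9 = 711/9 = 79, a_3 = floor((48 + 41)/79) = 1.
  m_4 = 79*1 - 41 = 38, d_4 = (2392 - 38^2)/79 = 948/79 = 12, a_4 = floor((48 + 38)/12) = 7.
  m_5 = 12*7 - 38 = 46, d_5 = (2392 - 46^2)/12 = 276/12 = 23, a_5 = floor((48 + 46)/23) = 4.
  m_6 = 23*4 - 46 = 46, d_6 = (2392 - 46^2)/23 = 276/23 = 12, a_6 = floor((48 + 46)/12) = 7.
  m_7 = 12*7 - 46 = 38, d_7 = (2392 - 38^2)/12 = 948/12 = 79, a_7 = floor((48 + 38)/79) = 1.
  m_8 = 79*1 - 38 = 41, d_8 = (2392 - 41^2)/79 = 711/79 = 9, a_8 = floor((48 + 41)/9) = 9.
  m_9 = 9*9 - 41 = 40, d_9 = (2392 - 40^2)/9 = 792/9 = 88, a_9 = floor((48 + 40)/88) = 1.
  m_10 = 88*1 - 40 = 48, d_10 = (2392 - 48^2)/88 = 88/88 = 1, a_10 = floor((48 + 48)/1) = 96.
  m_11 = 1*96 - 48 = 48, d_11 = (2392 - 48^2)/1 = 88/1 = 88: (m_11, d_11) = (m_1, d_1) = (48, 88), so from here the quotients repeat a_1, ..., a_10; the period length is 10.
Hence the expansion of sqrt(2392) is a_0 = 48 followed by the repeating block 1, 9, 1, 7, 4, 7, 1, 9, 1, 96 (period 10).

[48; (1, 9, 1, 7, 4, 7, 1, 9, 1, 96)]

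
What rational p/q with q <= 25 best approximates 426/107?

Expand x = 426/107 as a continued fraction with the Euclidean algorithm:
  426 = 3*107 + 105, so a_0 = 3.
  107 = 1*105 + 2, so a_1 = 1.
  105 = 52*2 + 1, so a_2 = 52.
  2 = 2*1 + 0, so a_3 = 2.
so x = [3; 1, 52, 2].
Convergents (p_i = a_i*p_{i-1} + p_{i-2}, q_i = a_i*q_{i-1} + q_{i-2} with p_{-2}=0, p_{-1}=1, q_{-2}=1, q_{-1}=0), until the denominator exceeds 25:
  i=0: a_0=3, p_0 = 3*1 + 0 = 3, q_0 = 3*0 + 1 = 1.
  i=1: a_1=1, p_1 = 1*3 + 1 = 4, q_1 = 1*1 + 0 = 1.
  i=2: a_2=52, p_2 = 52*4 + 3 = 211, q_2 = 52*1 + 1 = 53.
q_2 = 53 > 25, so the last convergent with denominator <= 25 is p_1/q_1 = 4/1.
The closest fraction with denominator <= 25 is either p_1/q_1 or the intermediate fraction (k*p_1 + p_0)/(k*q_1 + q_0) with the largest k >= 1 whose denominator stays <= 25; these approach x as k grows, and every other convergent or intermediate fraction in range is farther away.
Largest k: floor((25 - q_0)/q_1) = floor((25 - 1)/1) = 24.
That gives (24*4 + 3)/(24*1 + 1) = 99/25.
Compare the errors: |x - 4/1| = |426*1 - 4*107|/(107*1) = 2/107, and |x - 99/25| = |426*25 - 99*107|/(107*25) = 57/2675.
Cross-multiplying, 2*2675 = 5350 < 6099 = 57*107, so 2/107 is smaller: the convergent 4/1 is closer to x than 99/25.

4/1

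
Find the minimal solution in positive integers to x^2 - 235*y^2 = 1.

First expand sqrt(235) as a continued fraction. With x_i = (sqrt(235) + m_i)/d_i and (m_0, d_0) = (0, 1): a_0 = floor(sqrt(235)) = 15, since 15^2 = 225 <= 235 < 256 = 16^2.
Iterate m_{i+1} = d_i*a_i - m_i, d_{i+1} = (235 - m_{i+1}^2)/d_i, a_{i+1} = floor((a_0 + m_{i+1})/d_{i+1}):
  m_1 = 1*15 - 0 = 15, d_1 = (235 - 15^2)/1 = 10/1 = 10, a_1 = floor((15 + 15)/10) = 3.
  m_2 = 10*3 - 15 = 15, d_2 = (235 - 15^2)/10 = 10/10 = 1, a_2 = floor((15 + 15)/1) = 30.
  m_3 = 1*30 - 15 = 15, d_3 = (235 - 15^2)/1 = 10/1 = 10: (m_3, d_3) = (m_1, d_1) = (15, 10), so from here the quotients repeat a_1, a_2; the period length is 2.
So sqrt(235) = [15; (3, 30)] with period length k = 2.
k is even, so the fundamental solution of x^2 - 235y^2 = 1 is (p_{k-1}, q_{k-1}) = (p_1, q_1); compute convergents through index 1.
Convergents (p_i = a_i*p_{i-1} + p_{i-2}, q_i = a_i*q_{i-1} + q_{i-2} with p_{-2}=0, p_{-1}=1, q_{-2}=1, q_{-1}=0):
  i=0: a_0=15, p_0 = 15*1 + 0 = 15, q_0 = 15*0 + 1 = 1.
  i=1: a_1=3, p_1 = 3*15 + 1 = 46, q_1 = 3*1 + 0 = 3.
Check: 46^2 - 235*3^2 = 2116 - 2115 = 1, so (x, y) = (46, 3) solves the equation, and by the theorem it is the least positive solution.

(x, y) = (46, 3)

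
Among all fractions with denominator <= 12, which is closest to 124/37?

Expand x = 124/37 as a continued fraction with the Euclidean algorithm:
  124 = 3*37 + 13, so a_0 = 3.
  37 = 2*13 + 11, so a_1 = 2.
  13 = 1*11 + 2, so a_2 = 1.
  11 = 5*2 + 1, so a_3 = 5.
  2 = 2*1 + 0, so a_4 = 2.
so x = [3; 2, 1, 5, 2].
Convergents (p_i = a_i*p_{i-1} + p_{i-2}, q_i = a_i*q_{i-1} + q_{i-2} with p_{-2}=0, p_{-1}=1, q_{-2}=1, q_{-1}=0), until the denominator exceeds 12:
  i=0: a_0=3, p_0 = 3*1 + 0 = 3, q_0 = 3*0 + 1 = 1.
  i=1: a_1=2, p_1 = 2*3 + 1 = 7, q_1 = 2*1 + 0 = 2.
  i=2: a_2=1, p_2 = 1*7 + 3 = 10, q_2 = 1*2 + 1 = 3.
  i=3: a_3=5, p_3 = 5*10 + 7 = 57, q_3 = 5*3 + 2 = 17.
q_3 = 17 > 12, so the last convergent with denominator <= 12 is p_2/q_2 = 10/3.
The closest fraction with denominator <= 12 is either p_2/q_2 or the intermediate fraction (k*p_2 + p_1)/(k*q_2 + q_1) with the largest k >= 1 whose denominator stays <= 12; these approach x as k grows, and every other convergent or intermediate fraction in range is farther away.
Largest k: floor((12 - q_1)/q_2) = floor((12 - 2)/3) = 3.
That gives (3*10 + 7)/(3*3 + 2) = 37/11.
Compare the errors: |x - 10/3| = |124*3 - 10*37|/(37*3) = 2/111, and |x - 37/11| = |124*11 - 37*37|/(37*11) = 5/407.
Cross-multiplying, 5*111 = 555 < 814 = 2*407, so 5/407 is smaller: the intermediate fraction 37/11 is closer to x than 10/3.

37/11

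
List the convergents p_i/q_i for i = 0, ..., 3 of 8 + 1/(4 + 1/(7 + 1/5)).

8/1, 33/4, 239/29, 1228/149

Using the convergent recurrence p_i = a_i*p_{i-1} + p_{i-2}, q_i = a_i*q_{i-1} + q_{i-2} with p_{-2}=0, p_{-1}=1, q_{-2}=1, q_{-1}=0:
  i=0: a_0=8, p_0 = 8*1 + 0 = 8, q_0 = 8*0 + 1 = 1.
  i=1: a_1=4, p_1 = 4*8 + 1 = 33, q_1 = 4*1 + 0 = 4.
  i=2: a_2=7, p_2 = 7*33 + 8 = 239, q_2 = 7*4 + 1 = 29.
  i=3: a_3=5, p_3 = 5*239 + 33 = 1228, q_3 = 5*29 + 4 = 149.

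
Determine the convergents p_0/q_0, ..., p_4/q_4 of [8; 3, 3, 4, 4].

Using the convergent recurrence p_i = a_i*p_{i-1} + p_{i-2}, q_i = a_i*q_{i-1} + q_{i-2} with p_{-2}=0, p_{-1}=1, q_{-2}=1, q_{-1}=0:
  i=0: a_0=8, p_0 = 8*1 + 0 = 8, q_0 = 8*0 + 1 = 1.
  i=1: a_1=3, p_1 = 3*8 + 1 = 25, q_1 = 3*1 + 0 = 3.
  i=2: a_2=3, p_2 = 3*25 + 8 = 83, q_2 = 3*3 + 1 = 10.
  i=3: a_3=4, p_3 = 4*83 + 25 = 357, q_3 = 4*10 + 3 = 43.
  i=4: a_4=4, p_4 = 4*357 + 83 = 1511, q_4 = 4*43 + 10 = 182.

8/1, 25/3, 83/10, 357/43, 1511/182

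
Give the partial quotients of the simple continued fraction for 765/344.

[2; 4, 2, 7, 5]

Run the Euclidean algorithm on 765 and 344; the successive quotients are the partial quotients a_0, a_1, ... (each step inverts the fractional part left over by the previous one):
  765 = 2*344 + 77, so a_0 = 2.
  344 = 4*77 + 36, so a_1 = 4.
  77 = 2*36 + 5, so a_2 = 2.
  36 = 7*5 + 1, so a_3 = 7.
  5 = 5*1 + 0, so a_4 = 5.
The remainder reaches 0 after 5 divisions, so the expansion has 5 partial quotients, read off in order.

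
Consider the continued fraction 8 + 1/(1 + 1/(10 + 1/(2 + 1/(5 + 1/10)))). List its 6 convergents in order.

Using the convergent recurrence p_i = a_i*p_{i-1} + p_{i-2}, q_i = a_i*q_{i-1} + q_{i-2} with p_{-2}=0, p_{-1}=1, q_{-2}=1, q_{-1}=0:
  i=0: a_0=8, p_0 = 8*1 + 0 = 8, q_0 = 8*0 + 1 = 1.
  i=1: a_1=1, p_1 = 1*8 + 1 = 9, q_1 = 1*1 + 0 = 1.
  i=2: a_2=10, p_2 = 10*9 + 8 = 98, q_2 = 10*1 + 1 = 11.
  i=3: a_3=2, p_3 = 2*98 + 9 = 205, q_3 = 2*11 + 1 = 23.
  i=4: a_4=5, p_4 = 5*205 + 98 = 1123, q_4 = 5*23 + 11 = 126.
  i=5: a_5=10, p_5 = 10*1123 + 205 = 11435, q_5 = 10*126 + 23 = 1283.

8/1, 9/1, 98/11, 205/23, 1123/126, 11435/1283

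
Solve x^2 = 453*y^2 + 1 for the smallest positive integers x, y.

(x, y) = (1653751, 77700)

First expand sqrt(453) as a continued fraction. With x_i = (sqrt(453) + m_i)/d_i and (m_0, d_0) = (0, 1): a_0 = floor(sqrt(453)) = 21, since 21^2 = 441 <= 453 < 484 = 22^2.
Iterate m_{i+1} = d_i*a_i - m_i, d_{i+1} = (453 - m_{i+1}^2)/d_i, a_{i+1} = floor((a_0 + m_{i+1})/d_{i+1}):
  m_1 = 1*21 - 0 = 21, d_1 = (453 - 21^2)/1 = 12/1 = 12, a_1 = floor((21 + 21)/12) = 3.
  m_2 = 12*3 - 21 = 15, d_2 = (453 - 15^2)/12 = 228/12 = 19, a_2 = floor((21 + 15)/19) = 1.
  m_3 = 19*1 - 15 = 4, d_3 = (453 - 4^2)/19 = 437/19 = 23, a_3 = floor((21 + 4)/23) = 1.
  m_4 = 23*1 - 4 = 19, d_4 = (453 - 19^2)/23 = 92/23 = 4, a_4 = floor((21 + 19)/4) = 10.
  m_5 = 4*10 - 19 = 21, d_5 = (453 - 21^2)/4 = 12/4 = 3, a_5 = floor((21 + 21)/3) = 14.
  m_6 = 3*14 - 21 = 21, d_6 = (453 - 21^2)/3 = 12/3 = 4, a_6 = floor((21 + 21)/4) = 10.
  m_7 = 4*10 - 21 = 19, d_7 = (453 - 19^2)/4 = 92/4 = 23, a_7 = floor((21 + 19)/23) = 1.
  m_8 = 23*1 - 19 = 4, d_8 = (453 - 4^2)/23 = 437/23 = 19, a_8 = floor((21 + 4)/19) = 1.
  m_9 = 19*1 - 4 = 15, d_9 = (453 - 15^2)/19 = 228/19 = 12, a_9 = floor((21 + 15)/12) = 3.
  m_10 = 12*3 - 15 = 21, d_10 = (453 - 21^2)/12 = 12/12 = 1, a_10 = floor((21 + 21)/1) = 42.
  m_11 = 1*42 - 21 = 21, d_11 = (453 - 21^2)/1 = 12/1 = 12: (m_11, d_11) = (m_1, d_1) = (21, 12), so from here the quotients repeat a_1, ..., a_10; the period length is 10.
So sqrt(453) = [21; (3, 1, 1, 10, 14, 10, 1, 1, 3, 42)] with period length k = 10.
k is even, so the fundamental solution of x^2 - 453y^2 = 1 is (p_{k-1}, q_{k-1}) = (p_9, q_9); compute convergents through index 9.
Convergents (p_i = a_i*p_{i-1} + p_{i-2}, q_i = a_i*q_{i-1} + q_{i-2} with p_{-2}=0, p_{-1}=1, q_{-2}=1, q_{-1}=0):
  i=0: a_0=21, p_0 = 21*1 + 0 = 21, q_0 = 21*0 + 1 = 1.
  i=1: a_1=3, p_1 = 3*21 + 1 = 64, q_1 = 3*1 + 0 = 3.
  i=2: a_2=1, p_2 = 1*64 + 21 = 85, q_2 = 1*3 + 1 = 4.
  i=3: a_3=1, p_3 = 1*85 + 64 = 149, q_3 = 1*4 + 3 = 7.
  i=4: a_4=10, p_4 = 10*149 + 85 = 1575, q_4 = 10*7 + 4 = 74.
  i=5: a_5=14, p_5 = 14*1575 + 149 = 22199, q_5 = 14*74 + 7 = 1043.
  i=6: a_6=10, p_6 = 10*22199 + 1575 = 223565, q_6 = 10*1043 + 74 = 10504.
  i=7: a_7=1, p_7 = 1*223565 + 22199 = 245764, q_7 = 1*10504 + 1043 = 11547.
  i=8: a_8=1, p_8 = 1*245764 + 223565 = 469329, q_8 = 1*11547 + 10504 = 22051.
  i=9: a_9=3, p_9 = 3*469329 + 245764 = 1653751, q_9 = 3*22051 + 11547 = 77700.
Check: 1653751^2 - 453*77700^2 = 2734892370001 - 2734892370000 = 1, so (x, y) = (1653751, 77700) solves the equation, and by the theorem it is the least positive solution.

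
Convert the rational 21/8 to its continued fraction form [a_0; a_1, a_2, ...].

Run the Euclidean algorithm on 21 and 8; the successive quotients are the partial quotients a_0, a_1, ... (each step inverts the fractional part left over by the previous one):
  21 = 2*8 + 5, so a_0 = 2.
  8 = 1*5 + 3, so a_1 = 1.
  5 = 1*3 + 2, so a_2 = 1.
  3 = 1*2 + 1, so a_3 = 1.
  2 = 2*1 + 0, so a_4 = 2.
The remainder reaches 0 after 5 divisions, so the expansion has 5 partial quotients, read off in order.

[2; 1, 1, 1, 2]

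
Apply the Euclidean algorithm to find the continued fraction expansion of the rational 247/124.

Run the Euclidean algorithm on 247 and 124; the successive quotients are the partial quotients a_0, a_1, ... (each step inverts the fractional part left over by the previous one):
  247 = 1*124 + 123, so a_0 = 1.
  124 = 1*123 + 1, so a_1 = 1.
  123 = 123*1 + 0, so a_2 = 123.
The remainder reaches 0 after 3 divisions, so the expansion has 3 partial quotients, read off in order.

[1; 1, 123]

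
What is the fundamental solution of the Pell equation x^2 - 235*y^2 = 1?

First expand sqrt(235) as a continued fraction. With x_i = (sqrt(235) + m_i)/d_i and (m_0, d_0) = (0, 1): a_0 = floor(sqrt(235)) = 15, since 15^2 = 225 <= 235 < 256 = 16^2.
Iterate m_{i+1} = d_i*a_i - m_i, d_{i+1} = (235 - m_{i+1}^2)/d_i, a_{i+1} = floor((a_0 + m_{i+1})/d_{i+1}):
  m_1 = 1*15 - 0 = 15, d_1 = (235 - 15^2)/1 = 10/1 = 10, a_1 = floor((15 + 15)/10) = 3.
  m_2 = 10*3 - 15 = 15, d_2 = (235 - 15^2)/10 = 10/10 = 1, a_2 = floor((15 + 15)/1) = 30.
  m_3 = 1*30 - 15 = 15, d_3 = (235 - 15^2)/1 = 10/1 = 10: (m_3, d_3) = (m_1, d_1) = (15, 10), so from here the quotients repeat a_1, a_2; the period length is 2.
So sqrt(235) = [15; (3, 30)] with period length k = 2.
k is even, so the fundamental solution of x^2 - 235y^2 = 1 is (p_{k-1}, q_{k-1}) = (p_1, q_1); compute convergents through index 1.
Convergents (p_i = a_i*p_{i-1} + p_{i-2}, q_i = a_i*q_{i-1} + q_{i-2} with p_{-2}=0, p_{-1}=1, q_{-2}=1, q_{-1}=0):
  i=0: a_0=15, p_0 = 15*1 + 0 = 15, q_0 = 15*0 + 1 = 1.
  i=1: a_1=3, p_1 = 3*15 + 1 = 46, q_1 = 3*1 + 0 = 3.
Check: 46^2 - 235*3^2 = 2116 - 2115 = 1, so (x, y) = (46, 3) solves the equation, and by the theorem it is the least positive solution.

(x, y) = (46, 3)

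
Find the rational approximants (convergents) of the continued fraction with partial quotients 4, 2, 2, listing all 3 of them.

4/1, 9/2, 22/5

Using the convergent recurrence p_i = a_i*p_{i-1} + p_{i-2}, q_i = a_i*q_{i-1} + q_{i-2} with p_{-2}=0, p_{-1}=1, q_{-2}=1, q_{-1}=0:
  i=0: a_0=4, p_0 = 4*1 + 0 = 4, q_0 = 4*0 + 1 = 1.
  i=1: a_1=2, p_1 = 2*4 + 1 = 9, q_1 = 2*1 + 0 = 2.
  i=2: a_2=2, p_2 = 2*9 + 4 = 22, q_2 = 2*2 + 1 = 5.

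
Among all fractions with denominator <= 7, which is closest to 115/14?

Expand x = 115/14 as a continued fraction with the Euclidean algorithm:
  115 = 8*14 + 3, so a_0 = 8.
  14 = 4*3 + 2, so a_1 = 4.
  3 = 1*2 + 1, so a_2 = 1.
  2 = 2*1 + 0, so a_3 = 2.
so x = [8; 4, 1, 2].
Convergents (p_i = a_i*p_{i-1} + p_{i-2}, q_i = a_i*q_{i-1} + q_{i-2} with p_{-2}=0, p_{-1}=1, q_{-2}=1, q_{-1}=0), until the denominator exceeds 7:
  i=0: a_0=8, p_0 = 8*1 + 0 = 8, q_0 = 8*0 + 1 = 1.
  i=1: a_1=4, p_1 = 4*8 + 1 = 33, q_1 = 4*1 + 0 = 4.
  i=2: a_2=1, p_2 = 1*33 + 8 = 41, q_2 = 1*4 + 1 = 5.
  i=3: a_3=2, p_3 = 2*41 + 33 = 115, q_3 = 2*5 + 4 = 14.
q_3 = 14 > 7, so the last convergent with denominator <= 7 is p_2/q_2 = 41/5.
The closest fraction with denominator <= 7 is either p_2/q_2 or the intermediate fraction (k*p_2 + p_1)/(k*q_2 + q_1) with the largest k >= 1 whose denominator stays <= 7; these approach x as k grows, and every other convergent or intermediate fraction in range is farther away.
Largest k: floor((7 - q_1)/q_2) = floor((7 - 4)/5) = 0.
Since k = 0, no intermediate fraction beyond p_2/q_2 has denominator <= 7, so the convergent 41/5 is the closest (its error is |115*5 - 41*14|/(14*5) = 1/70).

41/5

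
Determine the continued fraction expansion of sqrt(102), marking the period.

Write x_i = (sqrt(102) + m_i)/d_i with (m_0, d_0) = (0, 1). a_0 = floor(sqrt(102)) = 10, since 10^2 = 100 <= 102 < 121 = 11^2.
Iterate m_{i+1} = d_i*a_i - m_i, d_{i+1} = (102 - m_{i+1}^2)/d_i, a_{i+1} = floor((a_0 + m_{i+1})/d_{i+1}):
  m_1 = 1*10 - 0 = 10, d_1 = (102 - 10^2)/1 = 2/1 = 2, a_1 = floor((10 + 10)/2) = 10.
  m_2 = 2*10 - 10 = 10, d_2 = (102 - 10^2)/2 = 2/2 = 1, a_2 = floor((10 + 10)/1) = 20.
  m_3 = 1*20 - 10 = 10, d_3 = (102 - 10^2)/1 = 2/1 = 2: (m_3, d_3) = (m_1, d_1) = (10, 2), so from here the quotients repeat a_1, a_2; the period length is 2.
Hence the expansion of sqrt(102) is a_0 = 10 followed by the repeating block 10, 20 (period 2).

[10; (10, 20)]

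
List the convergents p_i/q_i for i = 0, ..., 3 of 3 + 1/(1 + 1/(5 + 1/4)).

3/1, 4/1, 23/6, 96/25

Using the convergent recurrence p_i = a_i*p_{i-1} + p_{i-2}, q_i = a_i*q_{i-1} + q_{i-2} with p_{-2}=0, p_{-1}=1, q_{-2}=1, q_{-1}=0:
  i=0: a_0=3, p_0 = 3*1 + 0 = 3, q_0 = 3*0 + 1 = 1.
  i=1: a_1=1, p_1 = 1*3 + 1 = 4, q_1 = 1*1 + 0 = 1.
  i=2: a_2=5, p_2 = 5*4 + 3 = 23, q_2 = 5*1 + 1 = 6.
  i=3: a_3=4, p_3 = 4*23 + 4 = 96, q_3 = 4*6 + 1 = 25.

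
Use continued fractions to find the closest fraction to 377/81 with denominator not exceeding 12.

14/3

Expand x = 377/81 as a continued fraction with the Euclidean algorithm:
  377 = 4*81 + 53, so a_0 = 4.
  81 = 1*53 + 28, so a_1 = 1.
  53 = 1*28 + 25, so a_2 = 1.
  28 = 1*25 + 3, so a_3 = 1.
  25 = 8*3 + 1, so a_4 = 8.
  3 = 3*1 + 0, so a_5 = 3.
so x = [4; 1, 1, 1, 8, 3].
Convergents (p_i = a_i*p_{i-1} + p_{i-2}, q_i = a_i*q_{i-1} + q_{i-2} with p_{-2}=0, p_{-1}=1, q_{-2}=1, q_{-1}=0), until the denominator exceeds 12:
  i=0: a_0=4, p_0 = 4*1 + 0 = 4, q_0 = 4*0 + 1 = 1.
  i=1: a_1=1, p_1 = 1*4 + 1 = 5, q_1 = 1*1 + 0 = 1.
  i=2: a_2=1, p_2 = 1*5 + 4 = 9, q_2 = 1*1 + 1 = 2.
  i=3: a_3=1, p_3 = 1*9 + 5 = 14, q_3 = 1*2 + 1 = 3.
  i=4: a_4=8, p_4 = 8*14 + 9 = 121, q_4 = 8*3 + 2 = 26.
q_4 = 26 > 12, so the last convergent with denominator <= 12 is p_3/q_3 = 14/3.
The closest fraction with denominator <= 12 is either p_3/q_3 or the intermediate fraction (k*p_3 + p_2)/(k*q_3 + q_2) with the largest k >= 1 whose denominator stays <= 12; these approach x as k grows, and every other convergent or intermediate fraction in range is farther away.
Largest k: floor((12 - q_2)/q_3) = floor((12 - 2)/3) = 3.
That gives (3*14 + 9)/(3*3 + 2) = 51/11.
Compare the errors: |x - 14/3| = |377*3 - 14*81|/(81*3) = 3/243, and |x - 51/11| = |377*11 - 51*81|/(81*11) = 16/891.
Cross-multiplying, 3*891 = 2673 < 3888 = 16*243, so 3/243 is smaller: the convergent 14/3 is closer to x than 51/11.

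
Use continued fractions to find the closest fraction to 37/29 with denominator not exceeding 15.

14/11

Expand x = 37/29 as a continued fraction with the Euclidean algorithm:
  37 = 1*29 + 8, so a_0 = 1.
  29 = 3*8 + 5, so a_1 = 3.
  8 = 1*5 + 3, so a_2 = 1.
  5 = 1*3 + 2, so a_3 = 1.
  3 = 1*2 + 1, so a_4 = 1.
  2 = 2*1 + 0, so a_5 = 2.
so x = [1; 3, 1, 1, 1, 2].
Convergents (p_i = a_i*p_{i-1} + p_{i-2}, q_i = a_i*q_{i-1} + q_{i-2} with p_{-2}=0, p_{-1}=1, q_{-2}=1, q_{-1}=0), until the denominator exceeds 15:
  i=0: a_0=1, p_0 = 1*1 + 0 = 1, q_0 = 1*0 + 1 = 1.
  i=1: a_1=3, p_1 = 3*1 + 1 = 4, q_1 = 3*1 + 0 = 3.
  i=2: a_2=1, p_2 = 1*4 + 1 = 5, q_2 = 1*3 + 1 = 4.
  i=3: a_3=1, p_3 = 1*5 + 4 = 9, q_3 = 1*4 + 3 = 7.
  i=4: a_4=1, p_4 = 1*9 + 5 = 14, q_4 = 1*7 + 4 = 11.
  i=5: a_5=2, p_5 = 2*14 + 9 = 37, q_5 = 2*11 + 7 = 29.
q_5 = 29 > 15, so the last convergent with denominator <= 15 is p_4/q_4 = 14/11.
The closest fraction with denominator <= 15 is either p_4/q_4 or the intermediate fraction (k*p_4 + p_3)/(k*q_4 + q_3) with the largest k >= 1 whose denominator stays <= 15; these approach x as k grows, and every other convergent or intermediate fraction in range is farther away.
Largest k: floor((15 - q_3)/q_4) = floor((15 - 7)/11) = 0.
Since k = 0, no intermediate fraction beyond p_4/q_4 has denominator <= 15, so the convergent 14/11 is the closest (its error is |37*11 - 14*29|/(29*11) = 1/319).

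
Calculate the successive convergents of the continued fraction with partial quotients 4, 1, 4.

4/1, 5/1, 24/5

Using the convergent recurrence p_i = a_i*p_{i-1} + p_{i-2}, q_i = a_i*q_{i-1} + q_{i-2} with p_{-2}=0, p_{-1}=1, q_{-2}=1, q_{-1}=0:
  i=0: a_0=4, p_0 = 4*1 + 0 = 4, q_0 = 4*0 + 1 = 1.
  i=1: a_1=1, p_1 = 1*4 + 1 = 5, q_1 = 1*1 + 0 = 1.
  i=2: a_2=4, p_2 = 4*5 + 4 = 24, q_2 = 4*1 + 1 = 5.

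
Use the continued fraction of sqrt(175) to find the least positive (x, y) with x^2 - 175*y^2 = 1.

First expand sqrt(175) as a continued fraction. With x_i = (sqrt(175) + m_i)/d_i and (m_0, d_0) = (0, 1): a_0 = floor(sqrt(175)) = 13, since 13^2 = 169 <= 175 < 196 = 14^2.
Iterate m_{i+1} = d_i*a_i - m_i, d_{i+1} = (175 - m_{i+1}^2)/d_i, a_{i+1} = floor((a_0 + m_{i+1})/d_{i+1}):
  m_1 = 1*13 - 0 = 13, d_1 = (175 - 13^2)/1 = 6/1 = 6, a_1 = floor((13 + 13)/6) = 4.
  m_2 = 6*4 - 13 = 11, d_2 = (175 - 11^2)/6 = 54/6 = 9, a_2 = floor((13 + 11)/9) = 2.
  m_3 = 9*2 - 11 = 7, d_3 = (175 - 7^2)/9 = 126/9 = 14, a_3 = floor((13 + 7)/14) = 1.
  m_4 = 14*1 - 7 = 7, d_4 = (175 - 7^2)/14 = 126/14 = 9, a_4 = floor((13 + 7)/9) = 2.
  m_5 = 9*2 - 7 = 11, d_5 = (175 - 11^2)/9 = 54/9 = 6, a_5 = floor((13 + 11)/6) = 4.
  m_6 = 6*4 - 11 = 13, d_6 = (175 - 13^2)/6 = 6/6 = 1, a_6 = floor((13 + 13)/1) = 26.
  m_7 = 1*26 - 13 = 13, d_7 = (175 - 13^2)/1 = 6/1 = 6: (m_7, d_7) = (m_1, d_1) = (13, 6), so from here the quotients repeat a_1, ..., a_6; the period length is 6.
So sqrt(175) = [13; (4, 2, 1, 2, 4, 26)] with period length k = 6.
k is even, so the fundamental solution of x^2 - 175y^2 = 1 is (p_{k-1}, q_{k-1}) = (p_5, q_5); compute convergents through index 5.
Convergents (p_i = a_i*p_{i-1} + p_{i-2}, q_i = a_i*q_{i-1} + q_{i-2} with p_{-2}=0, p_{-1}=1, q_{-2}=1, q_{-1}=0):
  i=0: a_0=13, p_0 = 13*1 + 0 = 13, q_0 = 13*0 + 1 = 1.
  i=1: a_1=4, p_1 = 4*13 + 1 = 53, q_1 = 4*1 + 0 = 4.
  i=2: a_2=2, p_2 = 2*53 + 13 = 119, q_2 = 2*4 + 1 = 9.
  i=3: a_3=1, p_3 = 1*119 + 53 = 172, q_3 = 1*9 + 4 = 13.
  i=4: a_4=2, p_4 = 2*172 + 119 = 463, q_4 = 2*13 + 9 = 35.
  i=5: a_5=4, p_5 = 4*463 + 172 = 2024, q_5 = 4*35 + 13 = 153.
Check: 2024^2 - 175*153^2 = 4096576 - 4096575 = 1, so (x, y) = (2024, 153) solves the equation, and by the theorem it is the least positive solution.

(x, y) = (2024, 153)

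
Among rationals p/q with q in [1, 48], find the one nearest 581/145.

4/1

Expand x = 581/145 as a continued fraction with the Euclidean algorithm:
  581 = 4*145 + 1, so a_0 = 4.
  145 = 145*1 + 0, so a_1 = 145.
so x = [4; 145].
Convergents (p_i = a_i*p_{i-1} + p_{i-2}, q_i = a_i*q_{i-1} + q_{i-2} with p_{-2}=0, p_{-1}=1, q_{-2}=1, q_{-1}=0), until the denominator exceeds 48:
  i=0: a_0=4, p_0 = 4*1 + 0 = 4, q_0 = 4*0 + 1 = 1.
  i=1: a_1=145, p_1 = 145*4 + 1 = 581, q_1 = 145*1 + 0 = 145.
q_1 = 145 > 48, so the last convergent with denominator <= 48 is p_0/q_0 = 4/1.
The closest fraction with denominator <= 48 is either p_0/q_0 or the intermediate fraction (k*p_0 + p_{-1})/(k*q_0 + q_{-1}) with the largest k >= 1 whose denominator stays <= 48; these approach x as k grows, and every other convergent or intermediate fraction in range is farther away.
Largest k: floor((48 - q_{-1})/q_0) = floor((48 - 0)/1) = 48 (using the seeds p_{-1} = 1, q_{-1} = 0).
That gives (48*4 + 1)/(48*1 + 0) = 193/48.
Compare the errors: |x - 4/1| = |581*1 - 4*145|/(145*1) = 1/145, and |x - 193/48| = |581*48 - 193*145|/(145*48) = 97/6960.
Cross-multiplying, 1*6960 = 6960 < 14065 = 97*145, so 1/145 is smaller: the convergent 4/1 is closer to x than 193/48.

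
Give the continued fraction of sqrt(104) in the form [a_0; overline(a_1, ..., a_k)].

[10; overline(5, 20)]

Write x_i = (sqrt(104) + m_i)/d_i with (m_0, d_0) = (0, 1). a_0 = floor(sqrt(104)) = 10, since 10^2 = 100 <= 104 < 121 = 11^2.
Iterate m_{i+1} = d_i*a_i - m_i, d_{i+1} = (104 - m_{i+1}^2)/d_i, a_{i+1} = floor((a_0 + m_{i+1})/d_{i+1}):
  m_1 = 1*10 - 0 = 10, d_1 = (104 - 10^2)/1 = 4/1 = 4, a_1 = floor((10 + 10)/4) = 5.
  m_2 = 4*5 - 10 = 10, d_2 = (104 - 10^2)/4 = 4/4 = 1, a_2 = floor((10 + 10)/1) = 20.
  m_3 = 1*20 - 10 = 10, d_3 = (104 - 10^2)/1 = 4/1 = 4: (m_3, d_3) = (m_1, d_1) = (10, 4), so from here the quotients repeat a_1, a_2; the period length is 2.
Hence the expansion of sqrt(104) is a_0 = 10 followed by the repeating block 5, 20 (period 2).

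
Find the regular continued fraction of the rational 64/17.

[3; 1, 3, 4]

Run the Euclidean algorithm on 64 and 17; the successive quotients are the partial quotients a_0, a_1, ... (each step inverts the fractional part left over by the previous one):
  64 = 3*17 + 13, so a_0 = 3.
  17 = 1*13 + 4, so a_1 = 1.
  13 = 3*4 + 1, so a_2 = 3.
  4 = 4*1 + 0, so a_3 = 4.
The remainder reaches 0 after 4 divisions, so the expansion has 4 partial quotients, read off in order.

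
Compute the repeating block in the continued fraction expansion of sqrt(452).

[21; (3, 1, 5, 3, 10, 3, 5, 1, 3, 42)]

Write x_i = (sqrt(452) + m_i)/d_i with (m_0, d_0) = (0, 1). a_0 = floor(sqrt(452)) = 21, since 21^2 = 441 <= 452 < 484 = 22^2.
Iterate m_{i+1} = d_i*a_i - m_i, d_{i+1} = (452 - m_{i+1}^2)/d_i, a_{i+1} = floor((a_0 + m_{i+1})/d_{i+1}):
  m_1 = 1*21 - 0 = 21, d_1 = (452 - 21^2)/1 = 11/1 = 11, a_1 = floor((21 + 21)/11) = 3.
  m_2 = 11*3 - 21 = 12, d_2 = (452 - 12^2)/11 = 308/11 = 28, a_2 = floor((21 + 12)/28) = 1.
  m_3 = 28*1 - 12 = 16, d_3 = (452 - 16^2)/28 = 196/28 = 7, a_3 = floor((21 + 16)/7) = 5.
  m_4 = 7*5 - 16 = 19, d_4 = (452 - 19^2)/7 = 91/7 = 13, a_4 = floor((21 + 19)/13) = 3.
  m_5 = 13*3 - 19 = 20, d_5 = (452 - 20^2)/13 = 52/13 = 4, a_5 = floor((21 + 20)/4) = 10.
  m_6 = 4*10 - 20 = 20, d_6 = (452 - 20^2)/4 = 52/4 = 13, a_6 = floor((21 + 20)/13) = 3.
  m_7 = 13*3 - 20 = 19, d_7 = (452 - 19^2)/13 = 91/13 = 7, a_7 = floor((21 + 19)/7) = 5.
  m_8 = 7*5 - 19 = 16, d_8 = (452 - 16^2)/7 = 196/7 = 28, a_8 = floor((21 + 16)/28) = 1.
  m_9 = 28*1 - 16 = 12, d_9 = (452 - 12^2)/28 = 308/28 = 11, a_9 = floor((21 + 12)/11) = 3.
  m_10 = 11*3 - 12 = 21, d_10 = (452 - 21^2)/11 = 11/11 = 1, a_10 = floor((21 + 21)/1) = 42.
  m_11 = 1*42 - 21 = 21, d_11 = (452 - 21^2)/1 = 11/1 = 11: (m_11, d_11) = (m_1, d_1) = (21, 11), so from here the quotients repeat a_1, ..., a_10; the period length is 10.
Hence the expansion of sqrt(452) is a_0 = 21 followed by the repeating block 3, 1, 5, 3, 10, 3, 5, 1, 3, 42 (period 10).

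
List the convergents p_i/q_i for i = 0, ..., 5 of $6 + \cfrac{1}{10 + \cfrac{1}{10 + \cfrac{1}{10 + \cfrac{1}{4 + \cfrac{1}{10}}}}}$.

6/1, 61/10, 616/101, 6221/1020, 25500/4181, 261221/42830

Using the convergent recurrence p_i = a_i*p_{i-1} + p_{i-2}, q_i = a_i*q_{i-1} + q_{i-2} with p_{-2}=0, p_{-1}=1, q_{-2}=1, q_{-1}=0:
  i=0: a_0=6, p_0 = 6*1 + 0 = 6, q_0 = 6*0 + 1 = 1.
  i=1: a_1=10, p_1 = 10*6 + 1 = 61, q_1 = 10*1 + 0 = 10.
  i=2: a_2=10, p_2 = 10*61 + 6 = 616, q_2 = 10*10 + 1 = 101.
  i=3: a_3=10, p_3 = 10*616 + 61 = 6221, q_3 = 10*101 + 10 = 1020.
  i=4: a_4=4, p_4 = 4*6221 + 616 = 25500, q_4 = 4*1020 + 101 = 4181.
  i=5: a_5=10, p_5 = 10*25500 + 6221 = 261221, q_5 = 10*4181 + 1020 = 42830.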